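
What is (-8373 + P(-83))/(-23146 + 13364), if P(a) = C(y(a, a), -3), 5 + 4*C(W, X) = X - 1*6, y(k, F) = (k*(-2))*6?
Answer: 16753/19564 ≈ 0.85632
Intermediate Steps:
y(k, F) = -12*k (y(k, F) = -2*k*6 = -12*k)
C(W, X) = -11/4 + X/4 (C(W, X) = -5/4 + (X - 1*6)/4 = -5/4 + (X - 6)/4 = -5/4 + (-6 + X)/4 = -5/4 + (-3/2 + X/4) = -11/4 + X/4)
P(a) = -7/2 (P(a) = -11/4 + (1/4)*(-3) = -11/4 - 3/4 = -7/2)
(-8373 + P(-83))/(-23146 + 13364) = (-8373 - 7/2)/(-23146 + 13364) = -16753/2/(-9782) = -16753/2*(-1/9782) = 16753/19564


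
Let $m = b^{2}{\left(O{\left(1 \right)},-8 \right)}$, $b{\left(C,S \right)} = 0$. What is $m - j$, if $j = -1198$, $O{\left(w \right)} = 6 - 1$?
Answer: $1198$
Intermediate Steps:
$O{\left(w \right)} = 5$ ($O{\left(w \right)} = 6 - 1 = 5$)
$m = 0$ ($m = 0^{2} = 0$)
$m - j = 0 - -1198 = 0 + 1198 = 1198$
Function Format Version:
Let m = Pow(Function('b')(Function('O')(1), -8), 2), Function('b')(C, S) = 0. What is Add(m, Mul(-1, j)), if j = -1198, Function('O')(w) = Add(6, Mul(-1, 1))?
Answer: 1198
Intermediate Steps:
Function('O')(w) = 5 (Function('O')(w) = Add(6, -1) = 5)
m = 0 (m = Pow(0, 2) = 0)
Add(m, Mul(-1, j)) = Add(0, Mul(-1, -1198)) = Add(0, 1198) = 1198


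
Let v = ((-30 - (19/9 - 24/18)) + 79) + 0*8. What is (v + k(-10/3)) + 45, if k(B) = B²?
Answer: 313/3 ≈ 104.33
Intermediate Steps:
v = 434/9 (v = ((-30 - (19*(⅑) - 24*1/18)) + 79) + 0 = ((-30 - (19/9 - 4/3)) + 79) + 0 = ((-30 - 1*7/9) + 79) + 0 = ((-30 - 7/9) + 79) + 0 = (-277/9 + 79) + 0 = 434/9 + 0 = 434/9 ≈ 48.222)
(v + k(-10/3)) + 45 = (434/9 + (-10/3)²) + 45 = (434/9 + 100/9) + 45 = 178/3 + 45 = 313/3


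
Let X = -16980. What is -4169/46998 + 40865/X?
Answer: -66378763/26600868 ≈ -2.4954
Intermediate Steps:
-4169/46998 + 40865/X = -4169/46998 + 40865/(-16980) = -4169*1/46998 + 40865*(-1/16980) = -4169/46998 - 8173/3396 = -66378763/26600868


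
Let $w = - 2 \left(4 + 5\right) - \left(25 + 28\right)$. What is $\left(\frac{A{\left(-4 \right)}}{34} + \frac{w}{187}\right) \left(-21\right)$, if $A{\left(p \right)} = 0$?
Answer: $\frac{1491}{187} \approx 7.9733$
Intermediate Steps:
$w = -71$ ($w = \left(-2\right) 9 - 53 = -18 - 53 = -71$)
$\left(\frac{A{\left(-4 \right)}}{34} + \frac{w}{187}\right) \left(-21\right) = \left(\frac{0}{34} - \frac{71}{187}\right) \left(-21\right) = \left(0 \cdot \frac{1}{34} - \frac{71}{187}\right) \left(-21\right) = \left(0 - \frac{71}{187}\right) \left(-21\right) = \left(- \frac{71}{187}\right) \left(-21\right) = \frac{1491}{187}$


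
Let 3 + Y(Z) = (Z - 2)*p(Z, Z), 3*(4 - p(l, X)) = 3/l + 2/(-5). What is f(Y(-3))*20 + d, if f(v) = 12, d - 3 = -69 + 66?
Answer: 240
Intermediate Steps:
p(l, X) = 62/15 - 1/l (p(l, X) = 4 - (3/l + 2/(-5))/3 = 4 - (3/l + 2*(-⅕))/3 = 4 - (3/l - ⅖)/3 = 4 - (-⅖ + 3/l)/3 = 4 + (2/15 - 1/l) = 62/15 - 1/l)
d = 0 (d = 3 + (-69 + 66) = 3 - 3 = 0)
Y(Z) = -3 + (-2 + Z)*(62/15 - 1/Z) (Y(Z) = -3 + (Z - 2)*(62/15 - 1/Z) = -3 + (-2 + Z)*(62/15 - 1/Z))
f(Y(-3))*20 + d = 12*20 + 0 = 240 + 0 = 240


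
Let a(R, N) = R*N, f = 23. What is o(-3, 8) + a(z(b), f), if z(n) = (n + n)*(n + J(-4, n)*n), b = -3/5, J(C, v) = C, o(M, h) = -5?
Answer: -1367/25 ≈ -54.680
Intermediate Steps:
b = -⅗ (b = -3*⅕ = -⅗ ≈ -0.60000)
z(n) = -6*n² (z(n) = (n + n)*(n - 4*n) = (2*n)*(-3*n) = -6*n²)
a(R, N) = N*R
o(-3, 8) + a(z(b), f) = -5 + 23*(-6*(-⅗)²) = -5 + 23*(-6*9/25) = -5 + 23*(-54/25) = -5 - 1242/25 = -1367/25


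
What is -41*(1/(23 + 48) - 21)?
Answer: 61090/71 ≈ 860.42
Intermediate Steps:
-41*(1/(23 + 48) - 21) = -41*(1/71 - 21) = -41*(-1490/71) = 61090/71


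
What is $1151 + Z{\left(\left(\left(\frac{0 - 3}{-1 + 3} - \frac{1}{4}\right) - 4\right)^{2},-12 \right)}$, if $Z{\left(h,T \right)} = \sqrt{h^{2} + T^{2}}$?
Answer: $1151 + \frac{\sqrt{316705}}{16} \approx 1186.2$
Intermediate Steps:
$Z{\left(h,T \right)} = \sqrt{T^{2} + h^{2}}$
$1151 + Z{\left(\left(\left(\frac{0 - 3}{-1 + 3} - \frac{1}{4}\right) - 4\right)^{2},-12 \right)} = 1151 + \sqrt{\left(-12\right)^{2} + \left(\left(\left(\frac{0 - 3}{-1 + 3} - \frac{1}{4}\right) - 4\right)^{2}\right)^{2}} = 1151 + \sqrt{144 + \left(\left(\left(- \frac{3}{2} - \frac{1}{4}\right) - 4\right)^{2}\right)^{2}} = 1151 + \sqrt{144 + \left(\left(- \frac{7}{4} - 4\right)^{2}\right)^{2}} = 1151 + \sqrt{144 + \left(\left(- \frac{23}{4}\right)^{2}\right)^{2}} = 1151 + \sqrt{144 + \left(\frac{529}{16}\right)^{2}} = 1151 + \sqrt{144 + \frac{279841}{256}} = 1151 + \sqrt{\frac{316705}{256}} = 1151 + \frac{\sqrt{316705}}{16}$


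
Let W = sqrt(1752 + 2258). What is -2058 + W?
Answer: -2058 + sqrt(4010) ≈ -1994.7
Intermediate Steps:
W = sqrt(4010) ≈ 63.325
-2058 + W = -2058 + sqrt(4010)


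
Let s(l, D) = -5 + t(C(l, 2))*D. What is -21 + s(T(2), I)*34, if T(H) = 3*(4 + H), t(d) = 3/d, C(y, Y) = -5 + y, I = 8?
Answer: -1667/13 ≈ -128.23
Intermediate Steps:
T(H) = 12 + 3*H
s(l, D) = -5 + 3*D/(-5 + l) (s(l, D) = -5 + (3/(-5 + l))*D = -5 + 3*D/(-5 + l))
-21 + s(T(2), I)*34 = -21 + ((25 - 5*(12 + 3*2) + 3*8)/(-5 + (12 + 3*2)))*34 = -21 + ((25 - 5*(12 + 6) + 24)/(-5 + (12 + 6)))*34 = -21 + ((25 - 5*18 + 24)/(-5 + 18))*34 = -21 + ((25 - 90 + 24)/13)*34 = -21 + ((1/13)*(-41))*34 = -21 - 41/13*34 = -21 - 1394/13 = -1667/13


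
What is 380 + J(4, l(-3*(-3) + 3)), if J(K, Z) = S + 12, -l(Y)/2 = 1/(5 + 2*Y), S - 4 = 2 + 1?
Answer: 399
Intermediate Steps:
S = 7 (S = 4 + (2 + 1) = 4 + 3 = 7)
l(Y) = -2/(5 + 2*Y)
J(K, Z) = 19 (J(K, Z) = 7 + 12 = 19)
380 + J(4, l(-3*(-3) + 3)) = 380 + 19 = 399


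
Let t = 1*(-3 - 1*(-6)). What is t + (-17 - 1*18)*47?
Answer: -1642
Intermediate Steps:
t = 3 (t = 1*(-3 + 6) = 1*3 = 3)
t + (-17 - 1*18)*47 = 3 + (-17 - 1*18)*47 = 3 + (-17 - 18)*47 = 3 - 35*47 = 3 - 1645 = -1642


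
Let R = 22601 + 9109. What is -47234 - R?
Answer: -78944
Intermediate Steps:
R = 31710
-47234 - R = -47234 - 1*31710 = -47234 - 31710 = -78944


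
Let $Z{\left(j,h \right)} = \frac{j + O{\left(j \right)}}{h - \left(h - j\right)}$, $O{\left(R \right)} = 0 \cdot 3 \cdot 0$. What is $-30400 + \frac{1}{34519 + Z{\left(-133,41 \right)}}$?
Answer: $- \frac{1049407999}{34520} \approx -30400.0$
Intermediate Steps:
$O{\left(R \right)} = 0$ ($O{\left(R \right)} = 0 \cdot 0 = 0$)
$Z{\left(j,h \right)} = 1$ ($Z{\left(j,h \right)} = \frac{j + 0}{h - \left(h - j\right)} = \frac{j}{j} = 1$)
$-30400 + \frac{1}{34519 + Z{\left(-133,41 \right)}} = -30400 + \frac{1}{34519 + 1} = -30400 + \frac{1}{34520} = - \frac{1049407999}{34520}$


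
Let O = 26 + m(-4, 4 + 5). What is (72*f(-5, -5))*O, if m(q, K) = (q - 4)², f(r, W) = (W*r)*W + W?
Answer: -842400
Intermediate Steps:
f(r, W) = W + r*W² (f(r, W) = r*W² + W = W + r*W²)
m(q, K) = (-4 + q)²
O = 90 (O = 26 + (-4 - 4)² = 26 + (-8)² = 26 + 64 = 90)
(72*f(-5, -5))*O = (72*(-5*(1 - 5*(-5))))*90 = (72*(-5*(1 + 25)))*90 = (72*(-5*26))*90 = (72*(-130))*90 = -9360*90 = -842400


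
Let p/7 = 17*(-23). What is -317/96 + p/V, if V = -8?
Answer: 32527/96 ≈ 338.82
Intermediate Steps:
p = -2737 (p = 7*(17*(-23)) = 7*(-391) = -2737)
-317/96 + p/V = -317/96 - 2737/(-8) = -317*1/96 - 2737*(-⅛) = -317/96 + 2737/8 = 32527/96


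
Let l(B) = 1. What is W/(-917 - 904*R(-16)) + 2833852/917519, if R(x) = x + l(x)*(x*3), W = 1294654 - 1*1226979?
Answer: 223449797353/52242614341 ≈ 4.2772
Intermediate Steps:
W = 67675 (W = 1294654 - 1226979 = 67675)
R(x) = 4*x (R(x) = x + 1*(x*3) = x + 1*(3*x) = x + 3*x = 4*x)
W/(-917 - 904*R(-16)) + 2833852/917519 = 67675/(-917 - 3616*(-16)) + 2833852/917519 = 67675/(-917 - 904*(-64)) + 2833852*(1/917519) = 67675/(-917 + 57856) + 2833852/917519 = 67675/56939 + 2833852/917519 = 223449797353/52242614341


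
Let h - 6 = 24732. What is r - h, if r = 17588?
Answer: -7150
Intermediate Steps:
h = 24738 (h = 6 + 24732 = 24738)
r - h = 17588 - 1*24738 = 17588 - 24738 = -7150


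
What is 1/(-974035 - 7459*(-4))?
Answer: -1/944199 ≈ -1.0591e-6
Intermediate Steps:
1/(-974035 - 7459*(-4)) = 1/(-974035 + 29836) = 1/(-944199) = -1/944199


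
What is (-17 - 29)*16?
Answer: -736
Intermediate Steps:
(-17 - 29)*16 = -46*16 = -736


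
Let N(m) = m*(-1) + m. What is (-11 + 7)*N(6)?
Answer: 0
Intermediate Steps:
N(m) = 0 (N(m) = -m + m = 0)
(-11 + 7)*N(6) = (-11 + 7)*0 = -4*0 = 0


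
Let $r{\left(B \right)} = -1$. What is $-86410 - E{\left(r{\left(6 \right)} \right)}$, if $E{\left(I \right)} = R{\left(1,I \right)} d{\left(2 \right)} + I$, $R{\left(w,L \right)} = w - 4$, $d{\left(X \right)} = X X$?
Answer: $-86397$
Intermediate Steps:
$d{\left(X \right)} = X^{2}$
$R{\left(w,L \right)} = -4 + w$
$E{\left(I \right)} = -12 + I$ ($E{\left(I \right)} = \left(-4 + 1\right) 2^{2} + I = \left(-3\right) 4 + I = -12 + I$)
$-86410 - E{\left(r{\left(6 \right)} \right)} = -86410 - \left(-12 - 1\right) = -86410 - -13 = -86410 + 13 = -86397$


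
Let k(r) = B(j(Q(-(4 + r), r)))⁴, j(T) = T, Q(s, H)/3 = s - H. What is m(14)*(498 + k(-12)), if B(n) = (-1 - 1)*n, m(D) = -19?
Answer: -3939849462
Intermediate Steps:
Q(s, H) = -3*H + 3*s (Q(s, H) = 3*(s - H) = -3*H + 3*s)
B(n) = -2*n
k(r) = (24 + 12*r)⁴ (k(r) = (-2*(-3*r + 3*(-(4 + r))))⁴ = (-2*(-3*r + 3*(-4 - r)))⁴ = (-2*(-3*r + (-12 - 3*r)))⁴ = (-2*(-12 - 6*r))⁴ = (24 + 12*r)⁴)
m(14)*(498 + k(-12)) = -19*(498 + 20736*(2 - 12)⁴) = -19*(498 + 20736*(-10)⁴) = -19*(498 + 20736*10000) = -19*(498 + 207360000) = -19*207360498 = -3939849462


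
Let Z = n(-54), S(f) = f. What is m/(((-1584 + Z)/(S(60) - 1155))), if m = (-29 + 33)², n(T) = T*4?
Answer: 146/15 ≈ 9.7333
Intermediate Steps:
n(T) = 4*T
Z = -216 (Z = 4*(-54) = -216)
m = 16 (m = 4² = 16)
m/(((-1584 + Z)/(S(60) - 1155))) = 16/(((-1584 - 216)/(60 - 1155))) = 16/((-1800/(-1095))) = 16/((-1800*(-1/1095))) = 16/(120/73) = 16*(73/120) = 146/15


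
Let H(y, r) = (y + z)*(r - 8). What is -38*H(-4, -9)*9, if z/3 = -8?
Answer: -162792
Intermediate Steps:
z = -24 (z = 3*(-8) = -24)
H(y, r) = (-24 + y)*(-8 + r) (H(y, r) = (y - 24)*(r - 8) = (-24 + y)*(-8 + r))
-38*H(-4, -9)*9 = -38*(192 - 24*(-9) - 8*(-4) - 9*(-4))*9 = -38*(192 + 216 + 32 + 36)*9 = -38*476*9 = -18088*9 = -162792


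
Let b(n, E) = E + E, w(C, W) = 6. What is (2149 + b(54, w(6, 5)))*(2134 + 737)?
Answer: 6204231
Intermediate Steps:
b(n, E) = 2*E
(2149 + b(54, w(6, 5)))*(2134 + 737) = (2149 + 2*6)*(2134 + 737) = (2149 + 12)*2871 = 2161*2871 = 6204231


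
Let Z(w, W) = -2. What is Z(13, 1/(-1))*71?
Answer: -142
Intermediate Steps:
Z(13, 1/(-1))*71 = -2*71 = -142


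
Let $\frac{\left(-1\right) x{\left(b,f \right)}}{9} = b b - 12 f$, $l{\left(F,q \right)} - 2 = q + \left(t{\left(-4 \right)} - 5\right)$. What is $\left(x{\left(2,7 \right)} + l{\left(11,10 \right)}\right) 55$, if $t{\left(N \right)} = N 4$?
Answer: $39105$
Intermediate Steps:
$t{\left(N \right)} = 4 N$
$l{\left(F,q \right)} = -19 + q$ ($l{\left(F,q \right)} = 2 + \left(q + \left(4 \left(-4\right) - 5\right)\right) = 2 + \left(q - 21\right) = 2 + \left(-21 + q\right) = -19 + q$)
$x{\left(b,f \right)} = - 9 b^{2} + 108 f$ ($x{\left(b,f \right)} = - 9 \left(b b - 12 f\right) = - 9 \left(b^{2} - 12 f\right) = - 9 b^{2} + 108 f$)
$\left(x{\left(2,7 \right)} + l{\left(11,10 \right)}\right) 55 = \left(\left(- 9 \cdot 2^{2} + 108 \cdot 7\right) + \left(-19 + 10\right)\right) 55 = \left(\left(\left(-9\right) 4 + 756\right) - 9\right) 55 = \left(\left(-36 + 756\right) - 9\right) 55 = \left(720 - 9\right) 55 = 711 \cdot 55 = 39105$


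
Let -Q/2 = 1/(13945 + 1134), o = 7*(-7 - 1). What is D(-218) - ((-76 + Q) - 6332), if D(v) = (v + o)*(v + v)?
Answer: 1898023890/15079 ≈ 1.2587e+5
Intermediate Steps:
o = -56 (o = 7*(-8) = -56)
Q = -2/15079 (Q = -2/(13945 + 1134) = -2/15079 ≈ -0.00013263)
D(v) = 2*v*(-56 + v) (D(v) = (v - 56)*(v + v) = (-56 + v)*(2*v) = 2*v*(-56 + v))
D(-218) - ((-76 + Q) - 6332) = 2*(-218)*(-56 - 218) - ((-76 - 2/15079) - 6332) = 2*(-218)*(-274) - (-1146006/15079 - 6332) = 119464 - 1*(-96626234/15079) = 119464 + 96626234/15079 = 1898023890/15079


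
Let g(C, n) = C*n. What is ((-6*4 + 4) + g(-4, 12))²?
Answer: 4624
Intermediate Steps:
((-6*4 + 4) + g(-4, 12))² = ((-6*4 + 4) - 4*12)² = ((-24 + 4) - 48)² = (-20 - 48)² = (-68)² = 4624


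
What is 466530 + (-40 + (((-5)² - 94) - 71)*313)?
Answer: 422670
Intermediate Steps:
466530 + (-40 + (((-5)² - 94) - 71)*313) = 466530 + (-40 + ((25 - 94) - 71)*313) = 466530 + (-40 + (-69 - 71)*313) = 466530 + (-40 - 140*313) = 466530 + (-40 - 43820) = 466530 - 43860 = 422670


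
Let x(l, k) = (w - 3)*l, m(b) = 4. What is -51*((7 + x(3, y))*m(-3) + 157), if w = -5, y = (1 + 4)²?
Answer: -4539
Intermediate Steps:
y = 25 (y = 5² = 25)
x(l, k) = -8*l (x(l, k) = (-5 - 3)*l = -8*l)
-51*((7 + x(3, y))*m(-3) + 157) = -51*((7 - 8*3)*4 + 157) = -51*((7 - 24)*4 + 157) = -51*(-17*4 + 157) = -51*(-68 + 157) = -51*89 = -1*4539 = -4539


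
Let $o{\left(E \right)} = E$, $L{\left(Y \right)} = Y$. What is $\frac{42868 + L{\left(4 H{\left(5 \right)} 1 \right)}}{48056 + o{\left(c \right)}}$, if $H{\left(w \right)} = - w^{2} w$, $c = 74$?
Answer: $\frac{21184}{24065} \approx 0.88028$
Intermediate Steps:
$H{\left(w \right)} = - w^{3}$
$\frac{42868 + L{\left(4 H{\left(5 \right)} 1 \right)}}{48056 + o{\left(c \right)}} = \frac{42868 + 4 \left(- 5^{3}\right) 1}{48056 + 74} = \frac{42868 + 4 \left(\left(-1\right) 125\right) 1}{48130} = \left(42868 + 4 \left(-125\right) 1\right) \frac{1}{48130} = \left(42868 - 500\right) \frac{1}{48130} = 42368 \cdot \frac{1}{48130} = \frac{21184}{24065}$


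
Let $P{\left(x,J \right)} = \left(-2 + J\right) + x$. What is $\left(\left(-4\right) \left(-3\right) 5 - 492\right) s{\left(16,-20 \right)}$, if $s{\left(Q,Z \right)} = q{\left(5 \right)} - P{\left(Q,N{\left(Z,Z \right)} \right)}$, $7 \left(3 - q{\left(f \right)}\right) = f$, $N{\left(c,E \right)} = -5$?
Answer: $\frac{20304}{7} \approx 2900.6$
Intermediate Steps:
$P{\left(x,J \right)} = -2 + J + x$
$q{\left(f \right)} = 3 - \frac{f}{7}$
$s{\left(Q,Z \right)} = \frac{65}{7} - Q$ ($s{\left(Q,Z \right)} = \left(3 - \frac{5}{7}\right) - \left(-2 - 5 + Q\right) = \left(3 - \frac{5}{7}\right) - \left(-7 + Q\right) = \frac{16}{7} - \left(-7 + Q\right) = \frac{65}{7} - Q$)
$\left(\left(-4\right) \left(-3\right) 5 - 492\right) s{\left(16,-20 \right)} = \left(\left(-4\right) \left(-3\right) 5 - 492\right) \left(\frac{65}{7} - 16\right) = \left(12 \cdot 5 - 492\right) \left(\frac{65}{7} - 16\right) = \left(60 - 492\right) \left(- \frac{47}{7}\right) = \left(-432\right) \left(- \frac{47}{7}\right) = \frac{20304}{7}$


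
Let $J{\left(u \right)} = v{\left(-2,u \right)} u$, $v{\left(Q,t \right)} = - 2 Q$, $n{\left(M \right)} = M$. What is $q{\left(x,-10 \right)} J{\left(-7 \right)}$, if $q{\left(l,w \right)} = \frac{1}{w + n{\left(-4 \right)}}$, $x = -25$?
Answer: $2$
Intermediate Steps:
$q{\left(l,w \right)} = \frac{1}{-4 + w}$ ($q{\left(l,w \right)} = \frac{1}{w - 4} = \frac{1}{-4 + w}$)
$J{\left(u \right)} = 4 u$ ($J{\left(u \right)} = \left(-2\right) \left(-2\right) u = 4 u$)
$q{\left(x,-10 \right)} J{\left(-7 \right)} = \frac{4 \left(-7\right)}{-4 - 10} = \frac{1}{-14} \left(-28\right) = \left(- \frac{1}{14}\right) \left(-28\right) = 2$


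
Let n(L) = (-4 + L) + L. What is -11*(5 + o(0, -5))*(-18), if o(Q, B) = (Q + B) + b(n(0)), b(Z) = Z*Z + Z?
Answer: 2376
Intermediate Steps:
n(L) = -4 + 2*L
b(Z) = Z + Z**2 (b(Z) = Z**2 + Z = Z + Z**2)
o(Q, B) = 12 + B + Q (o(Q, B) = (Q + B) + (-4 + 2*0)*(1 + (-4 + 2*0)) = (B + Q) + (-4 + 0)*(1 + (-4 + 0)) = (B + Q) - 4*(1 - 4) = (B + Q) - 4*(-3) = (B + Q) + 12 = 12 + B + Q)
-11*(5 + o(0, -5))*(-18) = -11*(5 + (12 - 5 + 0))*(-18) = -11*(5 + 7)*(-18) = -11*12*(-18) = -132*(-18) = 2376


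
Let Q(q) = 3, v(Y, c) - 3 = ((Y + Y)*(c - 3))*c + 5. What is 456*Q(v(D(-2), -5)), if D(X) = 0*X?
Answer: 1368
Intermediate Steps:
D(X) = 0
v(Y, c) = 8 + 2*Y*c*(-3 + c) (v(Y, c) = 3 + (((Y + Y)*(c - 3))*c + 5) = 3 + (((2*Y)*(-3 + c))*c + 5) = 3 + ((2*Y*(-3 + c))*c + 5) = 3 + (2*Y*c*(-3 + c) + 5) = 3 + (5 + 2*Y*c*(-3 + c)) = 8 + 2*Y*c*(-3 + c))
456*Q(v(D(-2), -5)) = 456*3 = 1368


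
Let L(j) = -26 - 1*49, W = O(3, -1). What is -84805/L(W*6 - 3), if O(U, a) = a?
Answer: 16961/15 ≈ 1130.7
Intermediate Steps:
W = -1
L(j) = -75 (L(j) = -26 - 49 = -75)
-84805/L(W*6 - 3) = -84805/(-75) = -84805*(-1/75) = 16961/15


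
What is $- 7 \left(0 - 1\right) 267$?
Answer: $1869$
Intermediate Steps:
$- 7 \left(0 - 1\right) 267 = \left(-7\right) \left(-1\right) 267 = 7 \cdot 267 = 1869$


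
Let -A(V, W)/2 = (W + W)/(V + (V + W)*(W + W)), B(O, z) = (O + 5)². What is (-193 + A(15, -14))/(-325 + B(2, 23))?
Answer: 855/1196 ≈ 0.71488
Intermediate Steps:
B(O, z) = (5 + O)²
A(V, W) = -4*W/(V + 2*W*(V + W)) (A(V, W) = -2*(W + W)/(V + (V + W)*(W + W)) = -2*2*W/(V + (V + W)*(2*W)) = -2*2*W/(V + 2*W*(V + W)) = -4*W/(V + 2*W*(V + W)))
(-193 + A(15, -14))/(-325 + B(2, 23)) = (-193 - 4*(-14)/(15 + 2*(-14)² + 2*15*(-14)))/(-325 + (5 + 2)²) = (-193 - 4*(-14)/(15 + 2*196 - 420))/(-325 + 7²) = (-193 - 4*(-14)/(15 + 392 - 420))/(-325 + 49) = (-193 - 4*(-14)/(-13))/(-276) = (-193 - 4*(-14)*(-1/13))*(-1/276) = (-193 - 56/13)*(-1/276) = -2565/13*(-1/276) = 855/1196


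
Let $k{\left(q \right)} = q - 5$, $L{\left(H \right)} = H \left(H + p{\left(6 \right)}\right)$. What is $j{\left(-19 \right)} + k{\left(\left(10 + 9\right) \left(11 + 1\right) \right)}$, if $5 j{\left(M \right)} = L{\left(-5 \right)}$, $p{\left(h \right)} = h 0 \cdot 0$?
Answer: $228$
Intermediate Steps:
$p{\left(h \right)} = 0$ ($p{\left(h \right)} = 0 \cdot 0 = 0$)
$L{\left(H \right)} = H^{2}$ ($L{\left(H \right)} = H \left(H + 0\right) = H H = H^{2}$)
$k{\left(q \right)} = -5 + q$ ($k{\left(q \right)} = q - 5 = -5 + q$)
$j{\left(M \right)} = 5$ ($j{\left(M \right)} = \frac{\left(-5\right)^{2}}{5} = \frac{1}{5} \cdot 25 = 5$)
$j{\left(-19 \right)} + k{\left(\left(10 + 9\right) \left(11 + 1\right) \right)} = 5 - \left(5 - \left(10 + 9\right) \left(11 + 1\right)\right) = 5 + \left(-5 + 19 \cdot 12\right) = 5 + \left(-5 + 228\right) = 5 + 223 = 228$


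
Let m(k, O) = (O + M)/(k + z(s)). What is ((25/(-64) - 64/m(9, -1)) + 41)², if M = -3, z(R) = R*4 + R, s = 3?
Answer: 738480625/4096 ≈ 1.8029e+5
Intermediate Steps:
z(R) = 5*R (z(R) = 4*R + R = 5*R)
m(k, O) = (-3 + O)/(15 + k) (m(k, O) = (O - 3)/(k + 5*3) = (-3 + O)/(k + 15) = (-3 + O)/(15 + k))
((25/(-64) - 64/m(9, -1)) + 41)² = ((25/(-64) - 64*(15 + 9)/(-3 - 1)) + 41)² = ((25*(-1/64) - 64/(-4/24)) + 41)² = ((-25/64 - 64/((1/24)*(-4))) + 41)² = ((-25/64 - 64/(-⅙)) + 41)² = ((-25/64 - 64*(-6)) + 41)² = ((-25/64 + 384) + 41)² = (24551/64 + 41)² = (27175/64)² = 738480625/4096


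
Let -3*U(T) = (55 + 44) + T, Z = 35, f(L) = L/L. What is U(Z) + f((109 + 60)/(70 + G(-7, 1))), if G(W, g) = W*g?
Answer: -131/3 ≈ -43.667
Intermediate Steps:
f(L) = 1
U(T) = -33 - T/3 (U(T) = -((55 + 44) + T)/3 = -(99 + T)/3 = -33 - T/3)
U(Z) + f((109 + 60)/(70 + G(-7, 1))) = (-33 - ⅓*35) + 1 = (-33 - 35/3) + 1 = -134/3 + 1 = -131/3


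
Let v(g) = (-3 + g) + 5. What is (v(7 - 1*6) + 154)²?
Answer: 24649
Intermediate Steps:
v(g) = 2 + g
(v(7 - 1*6) + 154)² = ((2 + (7 - 1*6)) + 154)² = ((2 + (7 - 6)) + 154)² = ((2 + 1) + 154)² = (3 + 154)² = 157² = 24649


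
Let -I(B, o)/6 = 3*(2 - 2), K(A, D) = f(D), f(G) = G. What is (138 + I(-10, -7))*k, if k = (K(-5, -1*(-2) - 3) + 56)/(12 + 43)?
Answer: 138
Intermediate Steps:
K(A, D) = D
I(B, o) = 0 (I(B, o) = -18*(2 - 2) = -18*0 = -6*0 = 0)
k = 1 (k = ((-1*(-2) - 3) + 56)/(12 + 43) = ((2 - 3) + 56)/55 = (-1 + 56)*(1/55) = 55*(1/55) = 1)
(138 + I(-10, -7))*k = (138 + 0)*1 = 138*1 = 138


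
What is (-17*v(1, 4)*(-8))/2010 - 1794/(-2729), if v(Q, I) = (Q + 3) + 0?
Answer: 2545258/2742645 ≈ 0.92803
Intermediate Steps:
v(Q, I) = 3 + Q (v(Q, I) = (3 + Q) + 0 = 3 + Q)
(-17*v(1, 4)*(-8))/2010 - 1794/(-2729) = (-17*(3 + 1)*(-8))/2010 - 1794/(-2729) = (-17*4*(-8))*(1/2010) - 1794*(-1/2729) = -68*(-8)*(1/2010) + 1794/2729 = 544*(1/2010) + 1794/2729 = 272/1005 + 1794/2729 = 2545258/2742645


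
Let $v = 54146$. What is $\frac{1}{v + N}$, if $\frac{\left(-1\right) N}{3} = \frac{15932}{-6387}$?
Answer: $\frac{2129}{115292766} \approx 1.8466 \cdot 10^{-5}$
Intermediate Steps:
$N = \frac{15932}{2129}$ ($N = - 3 \frac{15932}{-6387} = - 3 \cdot 15932 \left(- \frac{1}{6387}\right) = \left(-3\right) \left(- \frac{15932}{6387}\right) = \frac{15932}{2129} \approx 7.4833$)
$\frac{1}{v + N} = \frac{1}{54146 + \frac{15932}{2129}} = \frac{1}{\frac{115292766}{2129}} = \frac{2129}{115292766}$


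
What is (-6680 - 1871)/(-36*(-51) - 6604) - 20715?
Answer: -98760569/4768 ≈ -20713.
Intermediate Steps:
(-6680 - 1871)/(-36*(-51) - 6604) - 20715 = -8551/(1836 - 6604) - 20715 = -8551/(-4768) - 20715 = -8551*(-1/4768) - 20715 = 8551/4768 - 20715 = -98760569/4768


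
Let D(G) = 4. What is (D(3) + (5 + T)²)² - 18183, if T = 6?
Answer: -2558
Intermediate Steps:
(D(3) + (5 + T)²)² - 18183 = (4 + (5 + 6)²)² - 18183 = (4 + 11²)² - 18183 = (4 + 121)² - 18183 = 125² - 18183 = 15625 - 18183 = -2558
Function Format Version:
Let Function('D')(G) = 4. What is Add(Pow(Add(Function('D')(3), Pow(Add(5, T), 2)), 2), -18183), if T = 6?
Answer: -2558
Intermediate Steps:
Add(Pow(Add(Function('D')(3), Pow(Add(5, T), 2)), 2), -18183) = Add(Pow(Add(4, Pow(Add(5, 6), 2)), 2), -18183) = Add(Pow(Add(4, Pow(11, 2)), 2), -18183) = Add(Pow(Add(4, 121), 2), -18183) = Add(Pow(125, 2), -18183) = Add(15625, -18183) = -2558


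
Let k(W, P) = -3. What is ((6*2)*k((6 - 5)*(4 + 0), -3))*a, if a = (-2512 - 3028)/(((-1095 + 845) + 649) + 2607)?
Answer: 11080/167 ≈ 66.347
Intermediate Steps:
a = -2770/1503 (a = -5540/((-250 + 649) + 2607) = -5540/(399 + 2607) = -5540/3006 = -5540*1/3006 = -2770/1503 ≈ -1.8430)
((6*2)*k((6 - 5)*(4 + 0), -3))*a = ((6*2)*(-3))*(-2770/1503) = (12*(-3))*(-2770/1503) = -36*(-2770/1503) = 11080/167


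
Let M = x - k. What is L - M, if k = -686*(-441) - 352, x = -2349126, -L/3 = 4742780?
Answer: -11577040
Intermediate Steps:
L = -14228340 (L = -3*4742780 = -14228340)
k = 302174 (k = 302526 - 352 = 302174)
M = -2651300 (M = -2349126 - 1*302174 = -2349126 - 302174 = -2651300)
L - M = -14228340 - 1*(-2651300) = -14228340 + 2651300 = -11577040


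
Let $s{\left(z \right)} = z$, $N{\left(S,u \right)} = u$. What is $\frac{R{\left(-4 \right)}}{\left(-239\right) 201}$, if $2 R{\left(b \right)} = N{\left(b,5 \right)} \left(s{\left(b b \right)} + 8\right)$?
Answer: $- \frac{20}{16013} \approx -0.001249$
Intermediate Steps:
$R{\left(b \right)} = 20 + \frac{5 b^{2}}{2}$ ($R{\left(b \right)} = \frac{5 \left(b b + 8\right)}{2} = \frac{5 \left(b^{2} + 8\right)}{2} = \frac{5 \left(8 + b^{2}\right)}{2} = \frac{40 + 5 b^{2}}{2} = 20 + \frac{5 b^{2}}{2}$)
$\frac{R{\left(-4 \right)}}{\left(-239\right) 201} = \frac{20 + \frac{5 \left(-4\right)^{2}}{2}}{\left(-239\right) 201} = \frac{20 + \frac{5}{2} \cdot 16}{-48039} = \left(20 + 40\right) \left(- \frac{1}{48039}\right) = 60 \left(- \frac{1}{48039}\right) = - \frac{20}{16013}$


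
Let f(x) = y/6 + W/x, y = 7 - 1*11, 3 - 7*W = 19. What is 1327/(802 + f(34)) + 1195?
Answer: 342305879/286052 ≈ 1196.7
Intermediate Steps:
W = -16/7 (W = 3/7 - ⅐*19 = 3/7 - 19/7 = -16/7 ≈ -2.2857)
y = -4 (y = 7 - 11 = -4)
f(x) = -⅔ - 16/(7*x) (f(x) = -4/6 - 16/(7*x) = -4*⅙ - 16/(7*x) = -⅔ - 16/(7*x))
1327/(802 + f(34)) + 1195 = 1327/(802 + (2/21)*(-24 - 7*34)/34) + 1195 = 1327/(802 + (2/21)*(1/34)*(-24 - 238)) + 1195 = 1327/(802 + (2/21)*(1/34)*(-262)) + 1195 = 1327/(802 - 262/357) + 1195 = 1327/(286052/357) + 1195 = 1327*(357/286052) + 1195 = 473739/286052 + 1195 = 342305879/286052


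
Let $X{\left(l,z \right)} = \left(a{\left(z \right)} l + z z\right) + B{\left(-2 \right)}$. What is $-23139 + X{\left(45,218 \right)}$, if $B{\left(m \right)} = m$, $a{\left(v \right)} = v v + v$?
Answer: $2172773$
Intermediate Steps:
$a{\left(v \right)} = v + v^{2}$ ($a{\left(v \right)} = v^{2} + v = v + v^{2}$)
$X{\left(l,z \right)} = -2 + z^{2} + l z \left(1 + z\right)$ ($X{\left(l,z \right)} = \left(z \left(1 + z\right) l + z z\right) - 2 = \left(l z \left(1 + z\right) + z^{2}\right) - 2 = \left(z^{2} + l z \left(1 + z\right)\right) - 2 = -2 + z^{2} + l z \left(1 + z\right)$)
$-23139 + X{\left(45,218 \right)} = -23139 + \left(-2 + 218^{2} + 45 \cdot 218 \left(1 + 218\right)\right) = -23139 + \left(-2 + 47524 + 45 \cdot 218 \cdot 219\right) = -23139 + \left(-2 + 47524 + 2148390\right) = -23139 + 2195912 = 2172773$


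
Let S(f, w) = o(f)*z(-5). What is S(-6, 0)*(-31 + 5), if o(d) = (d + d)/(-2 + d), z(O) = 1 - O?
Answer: -234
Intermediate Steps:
o(d) = 2*d/(-2 + d) (o(d) = (2*d)/(-2 + d) = 2*d/(-2 + d))
S(f, w) = 12*f/(-2 + f) (S(f, w) = (2*f/(-2 + f))*(1 - 1*(-5)) = (2*f/(-2 + f))*(1 + 5) = (2*f/(-2 + f))*6 = 12*f/(-2 + f))
S(-6, 0)*(-31 + 5) = (12*(-6)/(-2 - 6))*(-31 + 5) = (12*(-6)/(-8))*(-26) = (12*(-6)*(-1/8))*(-26) = 9*(-26) = -234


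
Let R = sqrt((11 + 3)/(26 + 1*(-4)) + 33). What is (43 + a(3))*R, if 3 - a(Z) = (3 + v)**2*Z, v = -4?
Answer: 43*sqrt(4070)/11 ≈ 249.39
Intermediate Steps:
R = sqrt(4070)/11 (R = sqrt(14/(26 - 4) + 33) = sqrt(14/22 + 33) = sqrt(14*(1/22) + 33) = sqrt(7/11 + 33) = sqrt(370/11) = sqrt(4070)/11 ≈ 5.7997)
a(Z) = 3 - Z (a(Z) = 3 - (3 - 4)**2*Z = 3 - (-1)**2*Z = 3 - Z)
(43 + a(3))*R = (43 + (3 - 1*3))*(sqrt(4070)/11) = (43 + (3 - 3))*(sqrt(4070)/11) = (43 + 0)*(sqrt(4070)/11) = 43*(sqrt(4070)/11) = 43*sqrt(4070)/11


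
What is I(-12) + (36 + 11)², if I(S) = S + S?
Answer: 2185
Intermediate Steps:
I(S) = 2*S
I(-12) + (36 + 11)² = 2*(-12) + (36 + 11)² = -24 + 47² = -24 + 2209 = 2185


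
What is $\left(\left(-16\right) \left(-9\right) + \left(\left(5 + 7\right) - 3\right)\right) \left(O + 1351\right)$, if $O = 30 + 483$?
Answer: $285192$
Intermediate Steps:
$O = 513$
$\left(\left(-16\right) \left(-9\right) + \left(\left(5 + 7\right) - 3\right)\right) \left(O + 1351\right) = \left(\left(-16\right) \left(-9\right) + \left(\left(5 + 7\right) - 3\right)\right) \left(513 + 1351\right) = \left(144 + \left(12 - 3\right)\right) 1864 = \left(144 + 9\right) 1864 = 153 \cdot 1864 = 285192$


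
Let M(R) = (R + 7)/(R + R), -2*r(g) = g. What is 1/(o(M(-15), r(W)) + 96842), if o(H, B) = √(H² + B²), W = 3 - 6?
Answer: 87157800/8440535665511 - 30*√2089/8440535665511 ≈ 1.0326e-5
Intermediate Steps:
W = -3
r(g) = -g/2
M(R) = (7 + R)/(2*R) (M(R) = (7 + R)/((2*R)) = (7 + R)*(1/(2*R)) = (7 + R)/(2*R))
o(H, B) = √(B² + H²)
1/(o(M(-15), r(W)) + 96842) = 1/(√((-½*(-3))² + ((½)*(7 - 15)/(-15))²) + 96842) = 1/(√((3/2)² + ((½)*(-1/15)*(-8))²) + 96842) = 1/(√(9/4 + (4/15)²) + 96842) = 1/(√(9/4 + 16/225) + 96842) = 1/(√(2089/900) + 96842) = 1/(√2089/30 + 96842) = 1/(96842 + √2089/30)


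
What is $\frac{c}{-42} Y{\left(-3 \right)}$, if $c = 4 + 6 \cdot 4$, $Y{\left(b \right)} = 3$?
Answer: $-2$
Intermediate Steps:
$c = 28$ ($c = 4 + 24 = 28$)
$\frac{c}{-42} Y{\left(-3 \right)} = \frac{28}{-42} \cdot 3 = 28 \left(- \frac{1}{42}\right) 3 = \left(- \frac{2}{3}\right) 3 = -2$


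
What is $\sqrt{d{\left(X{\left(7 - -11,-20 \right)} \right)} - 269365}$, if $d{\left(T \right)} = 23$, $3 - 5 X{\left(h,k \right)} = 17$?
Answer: $i \sqrt{269342} \approx 518.98 i$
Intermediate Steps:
$X{\left(h,k \right)} = - \frac{14}{5}$ ($X{\left(h,k \right)} = \frac{3}{5} - \frac{17}{5} = - \frac{14}{5}$)
$\sqrt{d{\left(X{\left(7 - -11,-20 \right)} \right)} - 269365} = \sqrt{23 - 269365} = \sqrt{-269342} = i \sqrt{269342}$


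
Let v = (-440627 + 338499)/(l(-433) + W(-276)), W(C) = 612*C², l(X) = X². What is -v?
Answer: 102128/46807201 ≈ 0.0021819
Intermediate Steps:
v = -102128/46807201 (v = (-440627 + 338499)/((-433)² + 612*(-276)²) = -102128/(187489 + 612*76176) = -102128/(187489 + 46619712) = -102128/46807201 ≈ -0.0021819)
-v = -1*(-102128/46807201) = 102128/46807201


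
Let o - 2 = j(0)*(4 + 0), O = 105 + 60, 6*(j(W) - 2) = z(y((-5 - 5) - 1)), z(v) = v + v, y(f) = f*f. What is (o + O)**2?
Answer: 1018081/9 ≈ 1.1312e+5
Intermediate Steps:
y(f) = f**2
z(v) = 2*v
j(W) = 127/3 (j(W) = 2 + (2*((-5 - 5) - 1)**2)/6 = 2 + (2*(-10 - 1)**2)/6 = 2 + (2*(-11)**2)/6 = 2 + (2*121)/6 = 2 + (1/6)*242 = 2 + 121/3 = 127/3)
O = 165
o = 514/3 (o = 2 + 127*(4 + 0)/3 = 2 + (127/3)*4 = 2 + 508/3 = 514/3 ≈ 171.33)
(o + O)**2 = (514/3 + 165)**2 = (1009/3)**2 = 1018081/9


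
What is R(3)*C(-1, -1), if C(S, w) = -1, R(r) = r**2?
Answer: -9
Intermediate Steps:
R(3)*C(-1, -1) = 3**2*(-1) = 9*(-1) = -9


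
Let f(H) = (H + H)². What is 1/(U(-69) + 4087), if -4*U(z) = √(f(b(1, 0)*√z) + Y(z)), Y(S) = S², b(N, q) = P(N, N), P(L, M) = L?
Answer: 65392/267252619 + 4*√4485/267252619 ≈ 0.00024568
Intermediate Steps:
b(N, q) = N
f(H) = 4*H² (f(H) = (2*H)² = 4*H²)
U(z) = -√(z² + 4*z)/4 (U(z) = -√(4*(1*√z)² + z²)/4 = -√(4*(√z)² + z²)/4 = -√(4*z + z²)/4 = -√(z² + 4*z)/4)
1/(U(-69) + 4087) = 1/(-√4485/4 + 4087) = 1/(4087 - √4485/4)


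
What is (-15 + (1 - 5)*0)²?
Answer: 225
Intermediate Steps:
(-15 + (1 - 5)*0)² = (-15 - 4*0)² = (-15 + 0)² = (-15)² = 225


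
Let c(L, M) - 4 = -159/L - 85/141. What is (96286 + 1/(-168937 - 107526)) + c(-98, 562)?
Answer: 367847653600249/3820165734 ≈ 96291.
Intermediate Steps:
c(L, M) = 479/141 - 159/L (c(L, M) = 4 + (-159/L - 85/141) = 4 + (-85/141 - 159/L) = 479/141 - 159/L)
(96286 + 1/(-168937 - 107526)) + c(-98, 562) = (96286 + 1/(-168937 - 107526)) + (479/141 - 159/(-98)) = (96286 + 1/(-276463)) + (479/141 - 159*(-1/98)) = (96286 - 1/276463) + (479/141 + 159/98) = 26619516417/276463 + 69361/13818 = 367847653600249/3820165734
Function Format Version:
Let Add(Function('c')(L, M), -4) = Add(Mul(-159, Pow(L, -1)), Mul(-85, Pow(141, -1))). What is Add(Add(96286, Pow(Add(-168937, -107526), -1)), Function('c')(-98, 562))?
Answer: Rational(367847653600249, 3820165734) ≈ 96291.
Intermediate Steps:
Function('c')(L, M) = Add(Rational(479, 141), Mul(-159, Pow(L, -1))) (Function('c')(L, M) = Add(4, Add(Mul(-159, Pow(L, -1)), Mul(-85, Pow(141, -1)))) = Add(4, Add(Mul(-159, Pow(L, -1)), Mul(-85, Rational(1, 141)))) = Add(4, Add(Mul(-159, Pow(L, -1)), Rational(-85, 141))) = Add(4, Add(Rational(-85, 141), Mul(-159, Pow(L, -1)))) = Add(Rational(479, 141), Mul(-159, Pow(L, -1))))
Add(Add(96286, Pow(Add(-168937, -107526), -1)), Function('c')(-98, 562)) = Add(Add(96286, Pow(Add(-168937, -107526), -1)), Add(Rational(479, 141), Mul(-159, Pow(-98, -1)))) = Add(Add(96286, Pow(-276463, -1)), Add(Rational(479, 141), Mul(-159, Rational(-1, 98)))) = Add(Add(96286, Rational(-1, 276463)), Add(Rational(479, 141), Rational(159, 98))) = Add(Rational(26619516417, 276463), Rational(69361, 13818)) = Rational(367847653600249, 3820165734)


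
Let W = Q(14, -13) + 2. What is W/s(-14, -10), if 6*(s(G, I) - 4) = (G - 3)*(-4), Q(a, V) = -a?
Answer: -18/23 ≈ -0.78261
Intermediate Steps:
W = -12 (W = -1*14 + 2 = -14 + 2 = -12)
s(G, I) = 6 - 2*G/3 (s(G, I) = 4 + ((G - 3)*(-4))/6 = 4 + ((-3 + G)*(-4))/6 = 4 + (12 - 4*G)/6 = 4 + (2 - 2*G/3) = 6 - 2*G/3)
W/s(-14, -10) = -12/(6 - ⅔*(-14)) = -12/(6 + 28/3) = -12/46/3 = -12*3/46 = -18/23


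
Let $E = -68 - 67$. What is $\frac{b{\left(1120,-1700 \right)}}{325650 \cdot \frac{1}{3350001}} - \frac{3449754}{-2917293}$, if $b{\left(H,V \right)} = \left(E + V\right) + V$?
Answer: $- \frac{767693331766459}{21111477010} \approx -36364.0$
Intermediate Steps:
$E = -135$ ($E = -68 - 67 = -135$)
$b{\left(H,V \right)} = -135 + 2 V$ ($b{\left(H,V \right)} = \left(-135 + V\right) + V = -135 + 2 V$)
$\frac{b{\left(1120,-1700 \right)}}{325650 \cdot \frac{1}{3350001}} - \frac{3449754}{-2917293} = \frac{-135 + 2 \left(-1700\right)}{325650 \cdot \frac{1}{3350001}} - \frac{3449754}{-2917293} = \frac{-135 - 3400}{325650 \cdot \frac{1}{3350001}} - - \frac{1149918}{972431} = - \frac{3535}{\frac{108550}{1116667}} + \frac{1149918}{972431} = \left(-3535\right) \frac{1116667}{108550} + \frac{1149918}{972431} = - \frac{789483569}{21710} + \frac{1149918}{972431} = - \frac{767693331766459}{21111477010}$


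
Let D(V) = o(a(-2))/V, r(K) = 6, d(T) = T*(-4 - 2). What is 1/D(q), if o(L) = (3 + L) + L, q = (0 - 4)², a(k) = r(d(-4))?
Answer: 16/15 ≈ 1.0667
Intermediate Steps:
d(T) = -6*T (d(T) = T*(-6) = -6*T)
a(k) = 6
q = 16 (q = (-4)² = 16)
o(L) = 3 + 2*L
D(V) = 15/V (D(V) = (3 + 2*6)/V = (3 + 12)/V = 15/V)
1/D(q) = 1/(15/16) = 16/15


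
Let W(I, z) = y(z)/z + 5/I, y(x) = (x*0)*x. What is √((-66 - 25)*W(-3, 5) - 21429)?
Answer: 2*I*√47874/3 ≈ 145.87*I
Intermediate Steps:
y(x) = 0 (y(x) = 0*x = 0)
W(I, z) = 5/I (W(I, z) = 0/z + 5/I = 0 + 5/I = 5/I)
√((-66 - 25)*W(-3, 5) - 21429) = √((-66 - 25)*(5/(-3)) - 21429) = √(-455*(-1)/3 - 21429) = √(-91*(-5/3) - 21429) = √(455/3 - 21429) = √(-63832/3) = 2*I*√47874/3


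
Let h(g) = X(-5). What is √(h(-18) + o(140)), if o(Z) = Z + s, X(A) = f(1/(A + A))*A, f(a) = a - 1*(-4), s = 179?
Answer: √1198/2 ≈ 17.306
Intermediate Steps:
f(a) = 4 + a (f(a) = a + 4 = 4 + a)
X(A) = A*(4 + 1/(2*A)) (X(A) = (4 + 1/(A + A))*A = (4 + 1/(2*A))*A = A*(4 + 1/(2*A)))
h(g) = -39/2 (h(g) = ½ + 4*(-5) = ½ - 20 = -39/2)
o(Z) = 179 + Z (o(Z) = Z + 179 = 179 + Z)
√(h(-18) + o(140)) = √(-39/2 + (179 + 140)) = √(-39/2 + 319) = √(599/2) = √1198/2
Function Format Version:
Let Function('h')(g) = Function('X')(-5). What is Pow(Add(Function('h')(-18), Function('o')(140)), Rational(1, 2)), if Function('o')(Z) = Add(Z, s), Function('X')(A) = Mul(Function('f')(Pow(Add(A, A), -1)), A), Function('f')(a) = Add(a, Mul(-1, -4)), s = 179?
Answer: Mul(Rational(1, 2), Pow(1198, Rational(1, 2))) ≈ 17.306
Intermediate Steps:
Function('f')(a) = Add(4, a) (Function('f')(a) = Add(a, 4) = Add(4, a))
Function('X')(A) = Mul(A, Add(4, Mul(Rational(1, 2), Pow(A, -1)))) (Function('X')(A) = Mul(Add(4, Pow(Add(A, A), -1)), A) = Mul(Add(4, Pow(Mul(2, A), -1)), A) = Mul(Add(4, Mul(Rational(1, 2), Pow(A, -1))), A) = Mul(A, Add(4, Mul(Rational(1, 2), Pow(A, -1)))))
Function('h')(g) = Rational(-39, 2) (Function('h')(g) = Add(Rational(1, 2), Mul(4, -5)) = Add(Rational(1, 2), -20) = Rational(-39, 2))
Function('o')(Z) = Add(179, Z) (Function('o')(Z) = Add(Z, 179) = Add(179, Z))
Pow(Add(Function('h')(-18), Function('o')(140)), Rational(1, 2)) = Pow(Add(Rational(-39, 2), Add(179, 140)), Rational(1, 2)) = Pow(Add(Rational(-39, 2), 319), Rational(1, 2)) = Pow(Rational(599, 2), Rational(1, 2)) = Mul(Rational(1, 2), Pow(1198, Rational(1, 2)))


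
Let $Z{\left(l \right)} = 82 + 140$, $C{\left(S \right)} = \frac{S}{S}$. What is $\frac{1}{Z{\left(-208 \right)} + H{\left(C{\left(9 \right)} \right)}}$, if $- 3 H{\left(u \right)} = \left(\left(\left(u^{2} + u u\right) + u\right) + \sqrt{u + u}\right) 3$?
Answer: $\frac{219}{47959} + \frac{\sqrt{2}}{47959} \approx 0.0045959$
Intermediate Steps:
$C{\left(S \right)} = 1$
$Z{\left(l \right)} = 222$
$H{\left(u \right)} = - u - 2 u^{2} - \sqrt{2} \sqrt{u}$ ($H{\left(u \right)} = - \frac{\left(\left(\left(u^{2} + u u\right) + u\right) + \sqrt{u + u}\right) 3}{3} = - \frac{\left(\left(\left(u^{2} + u^{2}\right) + u\right) + \sqrt{2 u}\right) 3}{3} = - \frac{\left(\left(2 u^{2} + u\right) + \sqrt{2} \sqrt{u}\right) 3}{3} = - \frac{\left(\left(u + 2 u^{2}\right) + \sqrt{2} \sqrt{u}\right) 3}{3} = - \frac{\left(u + 2 u^{2} + \sqrt{2} \sqrt{u}\right) 3}{3} = - \frac{3 u + 6 u^{2} + 3 \sqrt{2} \sqrt{u}}{3} = - u - 2 u^{2} - \sqrt{2} \sqrt{u}$)
$\frac{1}{Z{\left(-208 \right)} + H{\left(C{\left(9 \right)} \right)}} = \frac{1}{222 - \left(1 + 2 + \sqrt{2} \sqrt{1}\right)} = \frac{1}{222 - \left(3 + \sqrt{2} \cdot 1\right)} = \frac{1}{222 - \left(3 + \sqrt{2}\right)} = \frac{1}{219 - \sqrt{2}}$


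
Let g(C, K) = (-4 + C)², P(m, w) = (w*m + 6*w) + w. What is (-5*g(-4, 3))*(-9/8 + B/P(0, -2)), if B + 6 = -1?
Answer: 200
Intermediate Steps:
P(m, w) = 7*w + m*w (P(m, w) = (m*w + 6*w) + w = (6*w + m*w) + w = 7*w + m*w)
B = -7 (B = -6 - 1 = -7)
(-5*g(-4, 3))*(-9/8 + B/P(0, -2)) = (-5*(-4 - 4)²)*(-9/8 - 7*(-1/(2*(7 + 0)))) = (-5*(-8)²)*(-9*⅛ - 7/((-2*7))) = (-5*64)*(-9/8 - 7/(-14)) = -320*(-9/8 - 7*(-1/14)) = -320*(-9/8 + ½) = -320*(-5/8) = 200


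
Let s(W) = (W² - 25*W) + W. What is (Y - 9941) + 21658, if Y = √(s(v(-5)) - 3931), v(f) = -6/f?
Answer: 11717 + I*√98959/5 ≈ 11717.0 + 62.916*I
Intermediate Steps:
s(W) = W² - 24*W
Y = I*√98959/5 (Y = √((-6/(-5))*(-24 - 6/(-5)) - 3931) = √((-6*(-⅕))*(-24 - 6*(-⅕)) - 3931) = √(6*(-24 + 6/5)/5 - 3931) = √((6/5)*(-114/5) - 3931) = √(-684/25 - 3931) = √(-98959/25) = I*√98959/5 ≈ 62.916*I)
(Y - 9941) + 21658 = (I*√98959/5 - 9941) + 21658 = (-9941 + I*√98959/5) + 21658 = 11717 + I*√98959/5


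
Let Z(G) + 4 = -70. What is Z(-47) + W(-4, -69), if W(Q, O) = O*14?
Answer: -1040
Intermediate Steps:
W(Q, O) = 14*O
Z(G) = -74 (Z(G) = -4 - 70 = -74)
Z(-47) + W(-4, -69) = -74 + 14*(-69) = -74 - 966 = -1040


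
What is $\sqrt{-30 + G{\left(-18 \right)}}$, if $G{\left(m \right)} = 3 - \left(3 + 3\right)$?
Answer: $i \sqrt{33} \approx 5.7446 i$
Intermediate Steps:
$G{\left(m \right)} = -3$ ($G{\left(m \right)} = 3 - 6 = -3$)
$\sqrt{-30 + G{\left(-18 \right)}} = \sqrt{-30 - 3} = \sqrt{-33} = i \sqrt{33}$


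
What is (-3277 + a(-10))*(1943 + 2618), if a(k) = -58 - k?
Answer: -15165325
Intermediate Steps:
(-3277 + a(-10))*(1943 + 2618) = (-3277 + (-58 - 1*(-10)))*(1943 + 2618) = (-3277 + (-58 + 10))*4561 = (-3277 - 48)*4561 = -3325*4561 = -15165325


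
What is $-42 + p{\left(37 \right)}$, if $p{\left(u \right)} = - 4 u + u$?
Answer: $-153$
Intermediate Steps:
$p{\left(u \right)} = - 3 u$
$-42 + p{\left(37 \right)} = -42 - 111 = -153$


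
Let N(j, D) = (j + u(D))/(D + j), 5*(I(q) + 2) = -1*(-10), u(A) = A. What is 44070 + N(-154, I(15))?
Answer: 44071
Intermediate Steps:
I(q) = 0 (I(q) = -2 + (-1*(-10))/5 = -2 + (⅕)*10 = -2 + 2 = 0)
N(j, D) = 1 (N(j, D) = (j + D)/(D + j) = (D + j)/(D + j) = 1)
44070 + N(-154, I(15)) = 44070 + 1 = 44071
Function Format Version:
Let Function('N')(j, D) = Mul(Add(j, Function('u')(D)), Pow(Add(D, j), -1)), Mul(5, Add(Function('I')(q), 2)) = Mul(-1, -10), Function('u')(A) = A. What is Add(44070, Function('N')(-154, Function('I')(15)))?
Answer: 44071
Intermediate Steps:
Function('I')(q) = 0 (Function('I')(q) = Add(-2, Mul(Rational(1, 5), Mul(-1, -10))) = Add(-2, Mul(Rational(1, 5), 10)) = Add(-2, 2) = 0)
Function('N')(j, D) = 1 (Function('N')(j, D) = Mul(Add(j, D), Pow(Add(D, j), -1)) = Mul(Add(D, j), Pow(Add(D, j), -1)) = 1)
Add(44070, Function('N')(-154, Function('I')(15))) = Add(44070, 1) = 44071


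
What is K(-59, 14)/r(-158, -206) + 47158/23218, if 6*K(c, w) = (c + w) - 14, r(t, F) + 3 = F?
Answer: 1592263/766194 ≈ 2.0781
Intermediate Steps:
r(t, F) = -3 + F
K(c, w) = -7/3 + c/6 + w/6 (K(c, w) = ((c + w) - 14)/6 = (-14 + c + w)/6 = -7/3 + c/6 + w/6)
K(-59, 14)/r(-158, -206) + 47158/23218 = (-7/3 + (1/6)*(-59) + (1/6)*14)/(-3 - 206) + 47158/23218 = (-7/3 - 59/6 + 7/3)/(-209) + 47158*(1/23218) = -59/6*(-1/209) + 1241/611 = 59/1254 + 1241/611 = 1592263/766194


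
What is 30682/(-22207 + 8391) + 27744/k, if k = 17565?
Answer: -25936371/40446340 ≈ -0.64125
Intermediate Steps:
30682/(-22207 + 8391) + 27744/k = 30682/(-22207 + 8391) + 27744/17565 = 30682/(-13816) + 27744*(1/17565) = 30682*(-1/13816) + 9248/5855 = -15341/6908 + 9248/5855 = -25936371/40446340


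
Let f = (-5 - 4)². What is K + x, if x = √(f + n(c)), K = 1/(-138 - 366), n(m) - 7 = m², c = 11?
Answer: -1/504 + √209 ≈ 14.455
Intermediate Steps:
n(m) = 7 + m²
f = 81 (f = (-9)² = 81)
K = -1/504 (K = 1/(-504) = -1/504 ≈ -0.0019841)
x = √209 (x = √(81 + (7 + 11²)) = √(81 + (7 + 121)) = √(81 + 128) = √209 ≈ 14.457)
K + x = -1/504 + √209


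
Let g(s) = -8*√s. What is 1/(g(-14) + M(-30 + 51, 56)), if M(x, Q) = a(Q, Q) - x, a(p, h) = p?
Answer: 5/303 + 8*I*√14/2121 ≈ 0.016502 + 0.014113*I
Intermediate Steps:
M(x, Q) = Q - x
1/(g(-14) + M(-30 + 51, 56)) = 1/(-8*I*√14 + (56 - (-30 + 51))) = 1/(-8*I*√14 + (56 - 1*21)) = 1/(-8*I*√14 + (56 - 21)) = 1/(-8*I*√14 + 35) = 1/(35 - 8*I*√14)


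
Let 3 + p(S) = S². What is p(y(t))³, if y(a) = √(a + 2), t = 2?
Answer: 1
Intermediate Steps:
y(a) = √(2 + a)
p(S) = -3 + S²
p(y(t))³ = (-3 + (√(2 + 2))²)³ = (-3 + (√4)²)³ = (-3 + 2²)³ = (-3 + 4)³ = 1³ = 1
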